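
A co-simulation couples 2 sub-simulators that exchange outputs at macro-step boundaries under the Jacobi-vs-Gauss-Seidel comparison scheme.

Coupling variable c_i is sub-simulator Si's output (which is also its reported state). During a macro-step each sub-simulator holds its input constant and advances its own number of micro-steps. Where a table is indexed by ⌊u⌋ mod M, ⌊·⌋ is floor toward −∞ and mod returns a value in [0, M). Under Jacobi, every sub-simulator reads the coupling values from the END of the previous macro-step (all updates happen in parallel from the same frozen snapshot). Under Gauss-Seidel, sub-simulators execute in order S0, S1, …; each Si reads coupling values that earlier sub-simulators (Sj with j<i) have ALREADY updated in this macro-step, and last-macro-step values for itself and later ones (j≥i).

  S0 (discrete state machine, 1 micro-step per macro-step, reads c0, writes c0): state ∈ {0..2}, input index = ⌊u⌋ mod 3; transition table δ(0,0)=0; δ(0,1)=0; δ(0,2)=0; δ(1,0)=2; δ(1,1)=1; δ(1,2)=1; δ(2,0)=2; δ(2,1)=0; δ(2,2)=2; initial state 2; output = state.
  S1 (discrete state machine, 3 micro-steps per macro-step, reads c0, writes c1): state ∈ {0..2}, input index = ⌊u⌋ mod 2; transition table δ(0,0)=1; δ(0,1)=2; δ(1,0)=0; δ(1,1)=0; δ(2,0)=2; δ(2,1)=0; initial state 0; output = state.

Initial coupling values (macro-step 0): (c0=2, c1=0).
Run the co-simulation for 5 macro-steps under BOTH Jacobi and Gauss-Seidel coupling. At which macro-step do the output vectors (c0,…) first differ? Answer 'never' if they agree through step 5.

[Jacobi] macro 1: S0 reads c0=2 → after 1×micro: 2; S1 reads c0=2 → after 3×micro: 1 ⇒ (c0=2, c1=1)
[Jacobi] macro 2: S0 reads c0=2 → after 1×micro: 2; S1 reads c0=2 → after 3×micro: 0 ⇒ (c0=2, c1=0)
[Jacobi] macro 3: S0 reads c0=2 → after 1×micro: 2; S1 reads c0=2 → after 3×micro: 1 ⇒ (c0=2, c1=1)
[Jacobi] macro 4: S0 reads c0=2 → after 1×micro: 2; S1 reads c0=2 → after 3×micro: 0 ⇒ (c0=2, c1=0)
[Jacobi] macro 5: S0 reads c0=2 → after 1×micro: 2; S1 reads c0=2 → after 3×micro: 1 ⇒ (c0=2, c1=1)
[Gauss-Seidel] macro 1: S0 reads c0=2 → after 1×micro: 2; S1 reads c0=2 → after 3×micro: 1 ⇒ (c0=2, c1=1)
[Gauss-Seidel] macro 2: S0 reads c0=2 → after 1×micro: 2; S1 reads c0=2 → after 3×micro: 0 ⇒ (c0=2, c1=0)
[Gauss-Seidel] macro 3: S0 reads c0=2 → after 1×micro: 2; S1 reads c0=2 → after 3×micro: 1 ⇒ (c0=2, c1=1)
[Gauss-Seidel] macro 4: S0 reads c0=2 → after 1×micro: 2; S1 reads c0=2 → after 3×micro: 0 ⇒ (c0=2, c1=0)
[Gauss-Seidel] macro 5: S0 reads c0=2 → after 1×micro: 2; S1 reads c0=2 → after 3×micro: 1 ⇒ (c0=2, c1=1)

first divergence at macro-step: never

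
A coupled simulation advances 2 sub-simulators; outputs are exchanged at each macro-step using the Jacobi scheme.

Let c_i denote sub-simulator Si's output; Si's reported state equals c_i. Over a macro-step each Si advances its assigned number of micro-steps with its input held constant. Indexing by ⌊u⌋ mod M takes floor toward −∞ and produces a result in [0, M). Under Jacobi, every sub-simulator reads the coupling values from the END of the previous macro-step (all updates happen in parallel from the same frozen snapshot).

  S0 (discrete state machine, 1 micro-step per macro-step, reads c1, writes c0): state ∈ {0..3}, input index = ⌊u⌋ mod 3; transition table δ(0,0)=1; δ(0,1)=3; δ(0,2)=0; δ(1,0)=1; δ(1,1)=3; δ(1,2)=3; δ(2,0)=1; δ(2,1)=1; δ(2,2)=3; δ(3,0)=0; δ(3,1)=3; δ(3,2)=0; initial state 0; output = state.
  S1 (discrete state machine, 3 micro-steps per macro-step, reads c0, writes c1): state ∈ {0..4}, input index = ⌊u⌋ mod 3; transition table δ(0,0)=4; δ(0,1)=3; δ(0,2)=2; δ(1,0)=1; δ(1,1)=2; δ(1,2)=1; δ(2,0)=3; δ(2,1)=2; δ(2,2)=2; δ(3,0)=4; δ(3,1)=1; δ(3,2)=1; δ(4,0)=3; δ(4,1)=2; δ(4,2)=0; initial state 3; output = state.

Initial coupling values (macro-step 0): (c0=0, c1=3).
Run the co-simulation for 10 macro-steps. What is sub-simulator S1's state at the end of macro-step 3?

S1 state at macro-step 3 = 3

macro 1: S0 reads c1=3 → after 1×micro: 1; S1 reads c0=0 → after 3×micro: 4 ⇒ (c0=1, c1=4)
macro 2: S0 reads c1=4 → after 1×micro: 3; S1 reads c0=1 → after 3×micro: 2 ⇒ (c0=3, c1=2)
macro 3: S0 reads c1=2 → after 1×micro: 0; S1 reads c0=3 → after 3×micro: 3 ⇒ (c0=0, c1=3)
macro 4: S0 reads c1=3 → after 1×micro: 1; S1 reads c0=0 → after 3×micro: 4 ⇒ (c0=1, c1=4)
macro 5: S0 reads c1=4 → after 1×micro: 3; S1 reads c0=1 → after 3×micro: 2 ⇒ (c0=3, c1=2)
macro 6: S0 reads c1=2 → after 1×micro: 0; S1 reads c0=3 → after 3×micro: 3 ⇒ (c0=0, c1=3)
macro 7: S0 reads c1=3 → after 1×micro: 1; S1 reads c0=0 → after 3×micro: 4 ⇒ (c0=1, c1=4)
macro 8: S0 reads c1=4 → after 1×micro: 3; S1 reads c0=1 → after 3×micro: 2 ⇒ (c0=3, c1=2)
macro 9: S0 reads c1=2 → after 1×micro: 0; S1 reads c0=3 → after 3×micro: 3 ⇒ (c0=0, c1=3)
macro 10: S0 reads c1=3 → after 1×micro: 1; S1 reads c0=0 → after 3×micro: 4 ⇒ (c0=1, c1=4)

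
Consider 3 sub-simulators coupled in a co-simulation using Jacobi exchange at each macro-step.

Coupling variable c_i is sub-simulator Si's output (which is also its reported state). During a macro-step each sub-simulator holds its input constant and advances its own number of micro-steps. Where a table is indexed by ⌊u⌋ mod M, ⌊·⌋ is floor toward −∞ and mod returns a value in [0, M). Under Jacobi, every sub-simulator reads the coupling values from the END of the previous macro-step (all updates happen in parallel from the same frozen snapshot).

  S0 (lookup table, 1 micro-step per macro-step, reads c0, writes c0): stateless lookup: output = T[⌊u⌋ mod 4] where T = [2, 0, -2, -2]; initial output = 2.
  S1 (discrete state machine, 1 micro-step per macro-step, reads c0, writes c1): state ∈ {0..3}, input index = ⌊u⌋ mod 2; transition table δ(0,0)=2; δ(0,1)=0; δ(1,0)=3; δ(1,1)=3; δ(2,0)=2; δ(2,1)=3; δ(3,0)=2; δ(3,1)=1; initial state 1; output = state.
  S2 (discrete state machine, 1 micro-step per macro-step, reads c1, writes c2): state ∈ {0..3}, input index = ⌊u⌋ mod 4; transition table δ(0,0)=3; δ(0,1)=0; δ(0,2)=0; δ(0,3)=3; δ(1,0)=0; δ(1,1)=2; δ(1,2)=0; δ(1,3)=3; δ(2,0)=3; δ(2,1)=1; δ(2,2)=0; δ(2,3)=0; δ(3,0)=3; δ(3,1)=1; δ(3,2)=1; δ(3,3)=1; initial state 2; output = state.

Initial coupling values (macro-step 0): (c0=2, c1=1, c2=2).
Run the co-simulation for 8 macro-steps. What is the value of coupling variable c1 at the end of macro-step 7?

macro 1: S0 reads c0=2 → after 1×micro: -2; S1 reads c0=2 → after 1×micro: 3; S2 reads c1=1 → after 1×micro: 1 ⇒ (c0=-2, c1=3, c2=1)
macro 2: S0 reads c0=-2 → after 1×micro: -2; S1 reads c0=-2 → after 1×micro: 2; S2 reads c1=3 → after 1×micro: 3 ⇒ (c0=-2, c1=2, c2=3)
macro 3: S0 reads c0=-2 → after 1×micro: -2; S1 reads c0=-2 → after 1×micro: 2; S2 reads c1=2 → after 1×micro: 1 ⇒ (c0=-2, c1=2, c2=1)
macro 4: S0 reads c0=-2 → after 1×micro: -2; S1 reads c0=-2 → after 1×micro: 2; S2 reads c1=2 → after 1×micro: 0 ⇒ (c0=-2, c1=2, c2=0)
macro 5: S0 reads c0=-2 → after 1×micro: -2; S1 reads c0=-2 → after 1×micro: 2; S2 reads c1=2 → after 1×micro: 0 ⇒ (c0=-2, c1=2, c2=0)
macro 6: S0 reads c0=-2 → after 1×micro: -2; S1 reads c0=-2 → after 1×micro: 2; S2 reads c1=2 → after 1×micro: 0 ⇒ (c0=-2, c1=2, c2=0)
macro 7: S0 reads c0=-2 → after 1×micro: -2; S1 reads c0=-2 → after 1×micro: 2; S2 reads c1=2 → after 1×micro: 0 ⇒ (c0=-2, c1=2, c2=0)
macro 8: S0 reads c0=-2 → after 1×micro: -2; S1 reads c0=-2 → after 1×micro: 2; S2 reads c1=2 → after 1×micro: 0 ⇒ (c0=-2, c1=2, c2=0)

c1 at macro-step 7 = 2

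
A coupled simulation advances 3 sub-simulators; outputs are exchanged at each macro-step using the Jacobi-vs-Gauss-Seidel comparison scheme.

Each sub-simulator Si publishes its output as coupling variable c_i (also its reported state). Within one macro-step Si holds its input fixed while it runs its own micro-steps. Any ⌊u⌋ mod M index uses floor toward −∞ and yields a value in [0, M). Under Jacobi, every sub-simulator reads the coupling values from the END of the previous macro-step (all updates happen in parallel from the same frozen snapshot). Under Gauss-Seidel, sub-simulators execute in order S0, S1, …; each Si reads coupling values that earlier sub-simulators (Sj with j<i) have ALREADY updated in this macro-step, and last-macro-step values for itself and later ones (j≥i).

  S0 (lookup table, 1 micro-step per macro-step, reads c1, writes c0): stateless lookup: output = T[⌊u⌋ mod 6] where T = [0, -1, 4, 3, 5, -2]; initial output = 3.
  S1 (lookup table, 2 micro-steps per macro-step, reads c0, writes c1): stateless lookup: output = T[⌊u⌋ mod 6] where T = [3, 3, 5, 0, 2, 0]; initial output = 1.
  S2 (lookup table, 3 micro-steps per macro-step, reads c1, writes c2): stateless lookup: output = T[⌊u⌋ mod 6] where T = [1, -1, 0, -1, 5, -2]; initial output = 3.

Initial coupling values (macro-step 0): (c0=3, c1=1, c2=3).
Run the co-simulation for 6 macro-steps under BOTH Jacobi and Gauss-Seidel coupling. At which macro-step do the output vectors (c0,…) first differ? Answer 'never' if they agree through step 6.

[Jacobi] macro 1: S0 reads c1=1 → after 1×micro: -1; S1 reads c0=3 → after 2×micro: 0; S2 reads c1=1 → after 3×micro: -1 ⇒ (c0=-1, c1=0, c2=-1)
[Jacobi] macro 2: S0 reads c1=0 → after 1×micro: 0; S1 reads c0=-1 → after 2×micro: 0; S2 reads c1=0 → after 3×micro: 1 ⇒ (c0=0, c1=0, c2=1)
[Jacobi] macro 3: S0 reads c1=0 → after 1×micro: 0; S1 reads c0=0 → after 2×micro: 3; S2 reads c1=0 → after 3×micro: 1 ⇒ (c0=0, c1=3, c2=1)
[Jacobi] macro 4: S0 reads c1=3 → after 1×micro: 3; S1 reads c0=0 → after 2×micro: 3; S2 reads c1=3 → after 3×micro: -1 ⇒ (c0=3, c1=3, c2=-1)
[Jacobi] macro 5: S0 reads c1=3 → after 1×micro: 3; S1 reads c0=3 → after 2×micro: 0; S2 reads c1=3 → after 3×micro: -1 ⇒ (c0=3, c1=0, c2=-1)
[Jacobi] macro 6: S0 reads c1=0 → after 1×micro: 0; S1 reads c0=3 → after 2×micro: 0; S2 reads c1=0 → after 3×micro: 1 ⇒ (c0=0, c1=0, c2=1)
[Gauss-Seidel] macro 1: S0 reads c1=1 → after 1×micro: -1; S1 reads c0=-1 → after 2×micro: 0; S2 reads c1=0 → after 3×micro: 1 ⇒ (c0=-1, c1=0, c2=1)
[Gauss-Seidel] macro 2: S0 reads c1=0 → after 1×micro: 0; S1 reads c0=0 → after 2×micro: 3; S2 reads c1=3 → after 3×micro: -1 ⇒ (c0=0, c1=3, c2=-1)
[Gauss-Seidel] macro 3: S0 reads c1=3 → after 1×micro: 3; S1 reads c0=3 → after 2×micro: 0; S2 reads c1=0 → after 3×micro: 1 ⇒ (c0=3, c1=0, c2=1)
[Gauss-Seidel] macro 4: S0 reads c1=0 → after 1×micro: 0; S1 reads c0=0 → after 2×micro: 3; S2 reads c1=3 → after 3×micro: -1 ⇒ (c0=0, c1=3, c2=-1)
[Gauss-Seidel] macro 5: S0 reads c1=3 → after 1×micro: 3; S1 reads c0=3 → after 2×micro: 0; S2 reads c1=0 → after 3×micro: 1 ⇒ (c0=3, c1=0, c2=1)
[Gauss-Seidel] macro 6: S0 reads c1=0 → after 1×micro: 0; S1 reads c0=0 → after 2×micro: 3; S2 reads c1=3 → after 3×micro: -1 ⇒ (c0=0, c1=3, c2=-1)

first divergence at macro-step: 1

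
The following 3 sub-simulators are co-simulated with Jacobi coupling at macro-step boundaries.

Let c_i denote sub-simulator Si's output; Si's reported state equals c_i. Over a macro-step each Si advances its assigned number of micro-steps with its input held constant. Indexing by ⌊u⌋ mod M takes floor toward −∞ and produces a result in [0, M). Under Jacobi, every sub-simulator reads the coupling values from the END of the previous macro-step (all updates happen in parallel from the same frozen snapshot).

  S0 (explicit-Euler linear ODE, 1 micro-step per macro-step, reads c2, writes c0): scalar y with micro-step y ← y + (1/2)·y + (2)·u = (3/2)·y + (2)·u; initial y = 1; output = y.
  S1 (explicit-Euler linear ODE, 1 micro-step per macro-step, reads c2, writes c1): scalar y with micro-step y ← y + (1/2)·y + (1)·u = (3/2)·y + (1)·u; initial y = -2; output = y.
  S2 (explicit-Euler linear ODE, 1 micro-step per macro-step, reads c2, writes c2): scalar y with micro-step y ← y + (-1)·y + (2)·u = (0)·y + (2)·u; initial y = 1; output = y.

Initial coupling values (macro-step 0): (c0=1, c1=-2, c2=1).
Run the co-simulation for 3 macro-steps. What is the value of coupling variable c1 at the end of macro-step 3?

c1 at macro-step 3 = 5/2

macro 1: S0 reads c2=1 → after 1×micro: 7/2; S1 reads c2=1 → after 1×micro: -2; S2 reads c2=1 → after 1×micro: 2 ⇒ (c0=7/2, c1=-2, c2=2)
macro 2: S0 reads c2=2 → after 1×micro: 37/4; S1 reads c2=2 → after 1×micro: -1; S2 reads c2=2 → after 1×micro: 4 ⇒ (c0=37/4, c1=-1, c2=4)
macro 3: S0 reads c2=4 → after 1×micro: 175/8; S1 reads c2=4 → after 1×micro: 5/2; S2 reads c2=4 → after 1×micro: 8 ⇒ (c0=175/8, c1=5/2, c2=8)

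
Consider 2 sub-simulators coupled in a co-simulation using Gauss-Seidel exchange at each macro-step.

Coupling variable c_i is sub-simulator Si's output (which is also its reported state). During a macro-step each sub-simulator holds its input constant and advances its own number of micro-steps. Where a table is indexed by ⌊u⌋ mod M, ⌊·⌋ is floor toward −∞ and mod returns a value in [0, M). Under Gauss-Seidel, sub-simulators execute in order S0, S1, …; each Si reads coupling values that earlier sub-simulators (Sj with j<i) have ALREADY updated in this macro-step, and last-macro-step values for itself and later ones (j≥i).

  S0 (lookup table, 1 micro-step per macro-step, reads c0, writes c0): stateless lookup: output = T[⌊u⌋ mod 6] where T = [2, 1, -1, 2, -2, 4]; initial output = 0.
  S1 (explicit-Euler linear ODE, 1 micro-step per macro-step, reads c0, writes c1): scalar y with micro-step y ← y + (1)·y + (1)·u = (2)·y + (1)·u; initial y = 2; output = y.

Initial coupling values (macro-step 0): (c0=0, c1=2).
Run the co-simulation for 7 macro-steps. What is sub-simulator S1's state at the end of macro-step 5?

S1 state at macro-step 5 = 98

macro 1: S0 reads c0=0 → after 1×micro: 2; S1 reads c0=2 → after 1×micro: 6 ⇒ (c0=2, c1=6)
macro 2: S0 reads c0=2 → after 1×micro: -1; S1 reads c0=-1 → after 1×micro: 11 ⇒ (c0=-1, c1=11)
macro 3: S0 reads c0=-1 → after 1×micro: 4; S1 reads c0=4 → after 1×micro: 26 ⇒ (c0=4, c1=26)
macro 4: S0 reads c0=4 → after 1×micro: -2; S1 reads c0=-2 → after 1×micro: 50 ⇒ (c0=-2, c1=50)
macro 5: S0 reads c0=-2 → after 1×micro: -2; S1 reads c0=-2 → after 1×micro: 98 ⇒ (c0=-2, c1=98)
macro 6: S0 reads c0=-2 → after 1×micro: -2; S1 reads c0=-2 → after 1×micro: 194 ⇒ (c0=-2, c1=194)
macro 7: S0 reads c0=-2 → after 1×micro: -2; S1 reads c0=-2 → after 1×micro: 386 ⇒ (c0=-2, c1=386)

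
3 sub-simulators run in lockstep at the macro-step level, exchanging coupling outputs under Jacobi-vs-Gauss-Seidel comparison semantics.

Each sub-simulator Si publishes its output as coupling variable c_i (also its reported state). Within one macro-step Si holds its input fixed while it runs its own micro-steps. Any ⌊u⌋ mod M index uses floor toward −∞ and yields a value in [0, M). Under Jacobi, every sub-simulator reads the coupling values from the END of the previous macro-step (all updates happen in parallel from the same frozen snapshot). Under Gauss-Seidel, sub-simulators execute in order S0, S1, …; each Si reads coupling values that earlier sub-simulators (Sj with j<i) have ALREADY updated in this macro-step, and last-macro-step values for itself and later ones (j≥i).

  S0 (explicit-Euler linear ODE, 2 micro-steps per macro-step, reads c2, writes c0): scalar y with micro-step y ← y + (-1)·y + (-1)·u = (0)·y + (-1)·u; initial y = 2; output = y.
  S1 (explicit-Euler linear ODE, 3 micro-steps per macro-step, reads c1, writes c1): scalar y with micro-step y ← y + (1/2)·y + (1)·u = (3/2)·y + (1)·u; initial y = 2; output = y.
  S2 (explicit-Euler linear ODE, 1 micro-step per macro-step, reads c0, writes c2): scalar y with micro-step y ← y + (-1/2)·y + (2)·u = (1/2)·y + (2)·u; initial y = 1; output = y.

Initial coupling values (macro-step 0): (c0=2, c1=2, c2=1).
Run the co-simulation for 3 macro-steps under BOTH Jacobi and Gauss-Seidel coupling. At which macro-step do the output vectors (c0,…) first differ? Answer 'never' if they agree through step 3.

first divergence at macro-step: 1

[Jacobi] macro 1: S0 reads c2=1 → after 2×micro: -1; S1 reads c1=2 → after 3×micro: 65/4; S2 reads c0=2 → after 1×micro: 9/2 ⇒ (c0=-1, c1=65/4, c2=9/2)
[Jacobi] macro 2: S0 reads c2=9/2 → after 2×micro: -9/2; S1 reads c1=65/4 → after 3×micro: 4225/32; S2 reads c0=-1 → after 1×micro: 1/4 ⇒ (c0=-9/2, c1=4225/32, c2=1/4)
[Jacobi] macro 3: S0 reads c2=1/4 → after 2×micro: -1/4; S1 reads c1=4225/32 → after 3×micro: 274625/256; S2 reads c0=-9/2 → after 1×micro: -71/8 ⇒ (c0=-1/4, c1=274625/256, c2=-71/8)
[Gauss-Seidel] macro 1: S0 reads c2=1 → after 2×micro: -1; S1 reads c1=2 → after 3×micro: 65/4; S2 reads c0=-1 → after 1×micro: -3/2 ⇒ (c0=-1, c1=65/4, c2=-3/2)
[Gauss-Seidel] macro 2: S0 reads c2=-3/2 → after 2×micro: 3/2; S1 reads c1=65/4 → after 3×micro: 4225/32; S2 reads c0=3/2 → after 1×micro: 9/4 ⇒ (c0=3/2, c1=4225/32, c2=9/4)
[Gauss-Seidel] macro 3: S0 reads c2=9/4 → after 2×micro: -9/4; S1 reads c1=4225/32 → after 3×micro: 274625/256; S2 reads c0=-9/4 → after 1×micro: -27/8 ⇒ (c0=-9/4, c1=274625/256, c2=-27/8)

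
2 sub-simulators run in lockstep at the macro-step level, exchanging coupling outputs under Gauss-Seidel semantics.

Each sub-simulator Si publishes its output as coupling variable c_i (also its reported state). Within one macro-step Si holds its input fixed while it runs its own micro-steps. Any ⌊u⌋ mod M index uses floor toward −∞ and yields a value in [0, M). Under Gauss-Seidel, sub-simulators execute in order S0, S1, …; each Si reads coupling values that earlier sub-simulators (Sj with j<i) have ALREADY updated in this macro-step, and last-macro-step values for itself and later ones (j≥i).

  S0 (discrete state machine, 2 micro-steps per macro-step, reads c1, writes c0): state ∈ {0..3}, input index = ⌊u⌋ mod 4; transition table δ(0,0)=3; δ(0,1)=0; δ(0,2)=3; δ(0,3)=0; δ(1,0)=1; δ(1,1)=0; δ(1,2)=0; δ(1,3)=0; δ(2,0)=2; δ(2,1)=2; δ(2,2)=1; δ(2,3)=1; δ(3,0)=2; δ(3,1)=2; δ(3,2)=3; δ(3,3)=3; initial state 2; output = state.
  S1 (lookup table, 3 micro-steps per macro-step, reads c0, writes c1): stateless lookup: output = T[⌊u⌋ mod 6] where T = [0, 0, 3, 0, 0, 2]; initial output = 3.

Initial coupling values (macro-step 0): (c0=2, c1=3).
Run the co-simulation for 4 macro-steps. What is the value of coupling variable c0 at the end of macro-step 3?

c0 at macro-step 3 = 0

macro 1: S0 reads c1=3 → after 2×micro: 0; S1 reads c0=0 → after 3×micro: 0 ⇒ (c0=0, c1=0)
macro 2: S0 reads c1=0 → after 2×micro: 2; S1 reads c0=2 → after 3×micro: 3 ⇒ (c0=2, c1=3)
macro 3: S0 reads c1=3 → after 2×micro: 0; S1 reads c0=0 → after 3×micro: 0 ⇒ (c0=0, c1=0)
macro 4: S0 reads c1=0 → after 2×micro: 2; S1 reads c0=2 → after 3×micro: 3 ⇒ (c0=2, c1=3)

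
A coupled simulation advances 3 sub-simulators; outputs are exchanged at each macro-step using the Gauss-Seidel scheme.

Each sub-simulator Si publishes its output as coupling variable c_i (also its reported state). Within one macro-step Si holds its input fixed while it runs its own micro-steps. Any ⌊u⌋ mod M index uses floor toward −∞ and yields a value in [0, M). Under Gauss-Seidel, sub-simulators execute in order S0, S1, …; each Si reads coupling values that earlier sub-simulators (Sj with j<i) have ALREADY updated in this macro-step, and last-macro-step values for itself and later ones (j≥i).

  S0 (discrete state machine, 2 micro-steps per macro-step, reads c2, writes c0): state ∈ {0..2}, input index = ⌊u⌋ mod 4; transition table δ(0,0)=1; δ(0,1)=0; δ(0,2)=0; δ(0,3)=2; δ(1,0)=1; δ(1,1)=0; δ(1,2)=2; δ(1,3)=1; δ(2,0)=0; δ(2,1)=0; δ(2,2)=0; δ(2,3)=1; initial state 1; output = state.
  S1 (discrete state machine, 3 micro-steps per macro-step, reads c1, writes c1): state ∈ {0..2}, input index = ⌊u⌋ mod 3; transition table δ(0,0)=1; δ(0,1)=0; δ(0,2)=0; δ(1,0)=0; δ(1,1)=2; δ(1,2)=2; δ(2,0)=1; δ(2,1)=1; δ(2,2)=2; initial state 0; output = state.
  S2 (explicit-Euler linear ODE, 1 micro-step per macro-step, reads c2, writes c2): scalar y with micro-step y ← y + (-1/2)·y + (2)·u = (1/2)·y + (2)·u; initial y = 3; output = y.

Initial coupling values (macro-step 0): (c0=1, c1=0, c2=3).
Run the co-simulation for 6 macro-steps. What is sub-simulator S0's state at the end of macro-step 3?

macro 1: S0 reads c2=3 → after 2×micro: 1; S1 reads c1=0 → after 3×micro: 1; S2 reads c2=3 → after 1×micro: 15/2 ⇒ (c0=1, c1=1, c2=15/2)
macro 2: S0 reads c2=15/2 → after 2×micro: 1; S1 reads c1=1 → after 3×micro: 2; S2 reads c2=15/2 → after 1×micro: 75/4 ⇒ (c0=1, c1=2, c2=75/4)
macro 3: S0 reads c2=75/4 → after 2×micro: 0; S1 reads c1=2 → after 3×micro: 2; S2 reads c2=75/4 → after 1×micro: 375/8 ⇒ (c0=0, c1=2, c2=375/8)
macro 4: S0 reads c2=375/8 → after 2×micro: 0; S1 reads c1=2 → after 3×micro: 2; S2 reads c2=375/8 → after 1×micro: 1875/16 ⇒ (c0=0, c1=2, c2=1875/16)
macro 5: S0 reads c2=1875/16 → after 2×micro: 0; S1 reads c1=2 → after 3×micro: 2; S2 reads c2=1875/16 → after 1×micro: 9375/32 ⇒ (c0=0, c1=2, c2=9375/32)
macro 6: S0 reads c2=9375/32 → after 2×micro: 1; S1 reads c1=2 → after 3×micro: 2; S2 reads c2=9375/32 → after 1×micro: 46875/64 ⇒ (c0=1, c1=2, c2=46875/64)

S0 state at macro-step 3 = 0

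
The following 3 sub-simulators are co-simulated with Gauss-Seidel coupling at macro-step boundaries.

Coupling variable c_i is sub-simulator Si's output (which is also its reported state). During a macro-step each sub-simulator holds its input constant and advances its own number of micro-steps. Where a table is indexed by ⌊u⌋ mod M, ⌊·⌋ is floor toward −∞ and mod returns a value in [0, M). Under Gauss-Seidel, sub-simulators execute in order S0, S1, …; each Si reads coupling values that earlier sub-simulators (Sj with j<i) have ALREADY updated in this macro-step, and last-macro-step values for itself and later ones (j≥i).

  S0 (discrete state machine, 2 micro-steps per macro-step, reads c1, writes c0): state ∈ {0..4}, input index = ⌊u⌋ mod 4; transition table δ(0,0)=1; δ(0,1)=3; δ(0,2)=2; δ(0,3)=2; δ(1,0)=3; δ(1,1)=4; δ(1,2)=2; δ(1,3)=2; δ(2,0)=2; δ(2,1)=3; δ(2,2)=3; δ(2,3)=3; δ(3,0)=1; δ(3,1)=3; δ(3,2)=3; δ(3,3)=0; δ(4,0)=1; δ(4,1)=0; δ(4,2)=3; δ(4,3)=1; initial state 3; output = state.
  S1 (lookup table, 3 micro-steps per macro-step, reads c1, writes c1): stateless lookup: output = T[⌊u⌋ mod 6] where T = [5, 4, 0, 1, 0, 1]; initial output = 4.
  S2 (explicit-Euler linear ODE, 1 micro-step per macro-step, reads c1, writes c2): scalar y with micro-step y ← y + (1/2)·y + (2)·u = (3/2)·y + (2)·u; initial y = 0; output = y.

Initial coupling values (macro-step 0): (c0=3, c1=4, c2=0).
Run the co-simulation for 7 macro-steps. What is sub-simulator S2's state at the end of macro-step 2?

macro 1: S0 reads c1=4 → after 2×micro: 3; S1 reads c1=4 → after 3×micro: 0; S2 reads c1=0 → after 1×micro: 0 ⇒ (c0=3, c1=0, c2=0)
macro 2: S0 reads c1=0 → after 2×micro: 3; S1 reads c1=0 → after 3×micro: 5; S2 reads c1=5 → after 1×micro: 10 ⇒ (c0=3, c1=5, c2=10)
macro 3: S0 reads c1=5 → after 2×micro: 3; S1 reads c1=5 → after 3×micro: 1; S2 reads c1=1 → after 1×micro: 17 ⇒ (c0=3, c1=1, c2=17)
macro 4: S0 reads c1=1 → after 2×micro: 3; S1 reads c1=1 → after 3×micro: 4; S2 reads c1=4 → after 1×micro: 67/2 ⇒ (c0=3, c1=4, c2=67/2)
macro 5: S0 reads c1=4 → after 2×micro: 3; S1 reads c1=4 → after 3×micro: 0; S2 reads c1=0 → after 1×micro: 201/4 ⇒ (c0=3, c1=0, c2=201/4)
macro 6: S0 reads c1=0 → after 2×micro: 3; S1 reads c1=0 → after 3×micro: 5; S2 reads c1=5 → after 1×micro: 683/8 ⇒ (c0=3, c1=5, c2=683/8)
macro 7: S0 reads c1=5 → after 2×micro: 3; S1 reads c1=5 → after 3×micro: 1; S2 reads c1=1 → after 1×micro: 2081/16 ⇒ (c0=3, c1=1, c2=2081/16)

S2 state at macro-step 2 = 10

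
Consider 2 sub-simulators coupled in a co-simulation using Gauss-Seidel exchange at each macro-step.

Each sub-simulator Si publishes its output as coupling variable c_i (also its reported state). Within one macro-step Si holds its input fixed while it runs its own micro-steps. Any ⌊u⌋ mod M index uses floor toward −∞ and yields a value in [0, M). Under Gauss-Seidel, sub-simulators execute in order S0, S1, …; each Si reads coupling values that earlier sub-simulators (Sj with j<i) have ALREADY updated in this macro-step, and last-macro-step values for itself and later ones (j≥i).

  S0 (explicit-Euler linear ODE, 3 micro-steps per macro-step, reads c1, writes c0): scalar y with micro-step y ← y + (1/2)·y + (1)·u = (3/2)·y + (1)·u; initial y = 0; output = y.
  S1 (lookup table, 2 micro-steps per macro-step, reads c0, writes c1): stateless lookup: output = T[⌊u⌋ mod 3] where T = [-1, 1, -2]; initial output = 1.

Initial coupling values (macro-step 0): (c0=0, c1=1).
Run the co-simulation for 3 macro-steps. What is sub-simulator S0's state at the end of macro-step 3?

S0 state at macro-step 3 = 15523/256

macro 1: S0 reads c1=1 → after 3×micro: 19/4; S1 reads c0=19/4 → after 2×micro: 1 ⇒ (c0=19/4, c1=1)
macro 2: S0 reads c1=1 → after 3×micro: 665/32; S1 reads c0=665/32 → after 2×micro: -2 ⇒ (c0=665/32, c1=-2)
macro 3: S0 reads c1=-2 → after 3×micro: 15523/256; S1 reads c0=15523/256 → after 2×micro: -1 ⇒ (c0=15523/256, c1=-1)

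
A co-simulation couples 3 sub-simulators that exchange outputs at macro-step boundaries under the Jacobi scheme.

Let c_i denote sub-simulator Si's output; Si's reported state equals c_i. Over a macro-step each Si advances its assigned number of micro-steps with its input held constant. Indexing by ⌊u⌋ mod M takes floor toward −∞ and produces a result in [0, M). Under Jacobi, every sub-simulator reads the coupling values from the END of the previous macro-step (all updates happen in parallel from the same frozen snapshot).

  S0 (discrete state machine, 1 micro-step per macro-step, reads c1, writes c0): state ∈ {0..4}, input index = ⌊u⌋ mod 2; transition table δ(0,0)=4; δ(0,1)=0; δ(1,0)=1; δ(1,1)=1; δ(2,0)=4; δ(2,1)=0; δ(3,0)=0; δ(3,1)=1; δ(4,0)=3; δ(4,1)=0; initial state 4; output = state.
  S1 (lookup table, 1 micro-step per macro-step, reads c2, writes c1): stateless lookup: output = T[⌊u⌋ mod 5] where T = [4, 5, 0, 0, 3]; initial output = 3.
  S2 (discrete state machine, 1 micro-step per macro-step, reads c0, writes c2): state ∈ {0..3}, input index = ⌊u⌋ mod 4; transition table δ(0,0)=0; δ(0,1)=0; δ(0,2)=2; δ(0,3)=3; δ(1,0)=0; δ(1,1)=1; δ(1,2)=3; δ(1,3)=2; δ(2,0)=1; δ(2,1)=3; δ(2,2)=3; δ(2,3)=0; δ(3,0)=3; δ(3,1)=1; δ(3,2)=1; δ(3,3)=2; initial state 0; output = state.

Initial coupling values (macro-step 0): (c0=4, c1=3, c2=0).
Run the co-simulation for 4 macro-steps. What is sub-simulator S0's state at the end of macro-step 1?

macro 1: S0 reads c1=3 → after 1×micro: 0; S1 reads c2=0 → after 1×micro: 4; S2 reads c0=4 → after 1×micro: 0 ⇒ (c0=0, c1=4, c2=0)
macro 2: S0 reads c1=4 → after 1×micro: 4; S1 reads c2=0 → after 1×micro: 4; S2 reads c0=0 → after 1×micro: 0 ⇒ (c0=4, c1=4, c2=0)
macro 3: S0 reads c1=4 → after 1×micro: 3; S1 reads c2=0 → after 1×micro: 4; S2 reads c0=4 → after 1×micro: 0 ⇒ (c0=3, c1=4, c2=0)
macro 4: S0 reads c1=4 → after 1×micro: 0; S1 reads c2=0 → after 1×micro: 4; S2 reads c0=3 → after 1×micro: 3 ⇒ (c0=0, c1=4, c2=3)

S0 state at macro-step 1 = 0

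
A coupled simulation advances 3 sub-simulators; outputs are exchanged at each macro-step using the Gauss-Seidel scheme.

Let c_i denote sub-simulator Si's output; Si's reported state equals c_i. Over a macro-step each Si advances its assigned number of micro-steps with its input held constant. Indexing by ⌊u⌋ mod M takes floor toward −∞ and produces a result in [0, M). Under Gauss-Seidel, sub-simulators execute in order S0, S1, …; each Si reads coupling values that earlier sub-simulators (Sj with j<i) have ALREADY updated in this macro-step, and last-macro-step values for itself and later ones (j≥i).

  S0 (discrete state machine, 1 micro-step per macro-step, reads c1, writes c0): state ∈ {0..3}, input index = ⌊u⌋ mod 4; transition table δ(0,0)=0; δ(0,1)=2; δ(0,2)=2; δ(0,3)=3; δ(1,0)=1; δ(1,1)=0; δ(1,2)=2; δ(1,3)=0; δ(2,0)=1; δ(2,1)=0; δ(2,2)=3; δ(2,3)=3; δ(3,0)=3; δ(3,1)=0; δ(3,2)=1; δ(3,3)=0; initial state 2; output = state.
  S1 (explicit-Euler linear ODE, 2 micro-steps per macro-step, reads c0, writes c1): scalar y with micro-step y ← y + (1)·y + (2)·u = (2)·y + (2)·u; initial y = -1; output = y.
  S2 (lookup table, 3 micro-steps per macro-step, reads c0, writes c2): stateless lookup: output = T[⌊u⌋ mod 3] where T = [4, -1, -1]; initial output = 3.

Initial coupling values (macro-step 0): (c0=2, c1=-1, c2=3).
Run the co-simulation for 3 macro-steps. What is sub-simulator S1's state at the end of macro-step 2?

S1 state at macro-step 2 = 62

macro 1: S0 reads c1=-1 → after 1×micro: 3; S1 reads c0=3 → after 2×micro: 14; S2 reads c0=3 → after 3×micro: 4 ⇒ (c0=3, c1=14, c2=4)
macro 2: S0 reads c1=14 → after 1×micro: 1; S1 reads c0=1 → after 2×micro: 62; S2 reads c0=1 → after 3×micro: -1 ⇒ (c0=1, c1=62, c2=-1)
macro 3: S0 reads c1=62 → after 1×micro: 2; S1 reads c0=2 → after 2×micro: 260; S2 reads c0=2 → after 3×micro: -1 ⇒ (c0=2, c1=260, c2=-1)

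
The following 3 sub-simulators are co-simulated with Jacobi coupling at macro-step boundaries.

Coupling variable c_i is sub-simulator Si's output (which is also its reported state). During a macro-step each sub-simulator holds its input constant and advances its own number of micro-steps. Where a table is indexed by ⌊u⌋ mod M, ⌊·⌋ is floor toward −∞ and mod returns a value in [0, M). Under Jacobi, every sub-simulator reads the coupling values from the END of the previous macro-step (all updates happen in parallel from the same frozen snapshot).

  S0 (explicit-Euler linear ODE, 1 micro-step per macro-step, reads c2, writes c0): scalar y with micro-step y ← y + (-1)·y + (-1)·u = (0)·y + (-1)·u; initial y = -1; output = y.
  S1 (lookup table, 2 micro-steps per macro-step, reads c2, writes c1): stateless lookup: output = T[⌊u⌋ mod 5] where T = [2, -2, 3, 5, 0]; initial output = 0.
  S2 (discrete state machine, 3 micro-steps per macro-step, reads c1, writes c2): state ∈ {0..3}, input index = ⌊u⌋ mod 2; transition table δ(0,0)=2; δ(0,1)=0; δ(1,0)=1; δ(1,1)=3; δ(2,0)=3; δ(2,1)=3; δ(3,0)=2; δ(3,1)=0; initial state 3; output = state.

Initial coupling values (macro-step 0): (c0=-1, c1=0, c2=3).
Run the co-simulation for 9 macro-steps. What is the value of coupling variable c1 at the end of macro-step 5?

macro 1: S0 reads c2=3 → after 1×micro: -3; S1 reads c2=3 → after 2×micro: 5; S2 reads c1=0 → after 3×micro: 2 ⇒ (c0=-3, c1=5, c2=2)
macro 2: S0 reads c2=2 → after 1×micro: -2; S1 reads c2=2 → after 2×micro: 3; S2 reads c1=5 → after 3×micro: 0 ⇒ (c0=-2, c1=3, c2=0)
macro 3: S0 reads c2=0 → after 1×micro: 0; S1 reads c2=0 → after 2×micro: 2; S2 reads c1=3 → after 3×micro: 0 ⇒ (c0=0, c1=2, c2=0)
macro 4: S0 reads c2=0 → after 1×micro: 0; S1 reads c2=0 → after 2×micro: 2; S2 reads c1=2 → after 3×micro: 2 ⇒ (c0=0, c1=2, c2=2)
macro 5: S0 reads c2=2 → after 1×micro: -2; S1 reads c2=2 → after 2×micro: 3; S2 reads c1=2 → after 3×micro: 3 ⇒ (c0=-2, c1=3, c2=3)
macro 6: S0 reads c2=3 → after 1×micro: -3; S1 reads c2=3 → after 2×micro: 5; S2 reads c1=3 → after 3×micro: 0 ⇒ (c0=-3, c1=5, c2=0)
macro 7: S0 reads c2=0 → after 1×micro: 0; S1 reads c2=0 → after 2×micro: 2; S2 reads c1=5 → after 3×micro: 0 ⇒ (c0=0, c1=2, c2=0)
macro 8: S0 reads c2=0 → after 1×micro: 0; S1 reads c2=0 → after 2×micro: 2; S2 reads c1=2 → after 3×micro: 2 ⇒ (c0=0, c1=2, c2=2)
macro 9: S0 reads c2=2 → after 1×micro: -2; S1 reads c2=2 → after 2×micro: 3; S2 reads c1=2 → after 3×micro: 3 ⇒ (c0=-2, c1=3, c2=3)

c1 at macro-step 5 = 3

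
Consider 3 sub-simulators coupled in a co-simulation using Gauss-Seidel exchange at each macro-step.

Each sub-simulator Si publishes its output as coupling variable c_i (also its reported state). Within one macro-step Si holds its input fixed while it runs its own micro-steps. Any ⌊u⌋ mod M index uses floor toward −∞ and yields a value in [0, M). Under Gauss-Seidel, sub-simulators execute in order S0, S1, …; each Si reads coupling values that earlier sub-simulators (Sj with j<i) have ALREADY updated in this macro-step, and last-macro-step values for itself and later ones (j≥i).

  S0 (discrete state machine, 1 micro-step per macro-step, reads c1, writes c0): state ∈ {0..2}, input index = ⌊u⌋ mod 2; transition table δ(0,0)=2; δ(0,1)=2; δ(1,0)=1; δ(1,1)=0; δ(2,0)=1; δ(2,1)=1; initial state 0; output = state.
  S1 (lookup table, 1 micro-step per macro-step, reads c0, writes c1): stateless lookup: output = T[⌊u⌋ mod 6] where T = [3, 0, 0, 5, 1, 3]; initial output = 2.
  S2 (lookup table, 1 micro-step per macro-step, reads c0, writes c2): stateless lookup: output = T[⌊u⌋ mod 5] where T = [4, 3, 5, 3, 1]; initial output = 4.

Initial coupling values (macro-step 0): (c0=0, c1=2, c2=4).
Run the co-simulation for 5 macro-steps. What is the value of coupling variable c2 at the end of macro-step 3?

macro 1: S0 reads c1=2 → after 1×micro: 2; S1 reads c0=2 → after 1×micro: 0; S2 reads c0=2 → after 1×micro: 5 ⇒ (c0=2, c1=0, c2=5)
macro 2: S0 reads c1=0 → after 1×micro: 1; S1 reads c0=1 → after 1×micro: 0; S2 reads c0=1 → after 1×micro: 3 ⇒ (c0=1, c1=0, c2=3)
macro 3: S0 reads c1=0 → after 1×micro: 1; S1 reads c0=1 → after 1×micro: 0; S2 reads c0=1 → after 1×micro: 3 ⇒ (c0=1, c1=0, c2=3)
macro 4: S0 reads c1=0 → after 1×micro: 1; S1 reads c0=1 → after 1×micro: 0; S2 reads c0=1 → after 1×micro: 3 ⇒ (c0=1, c1=0, c2=3)
macro 5: S0 reads c1=0 → after 1×micro: 1; S1 reads c0=1 → after 1×micro: 0; S2 reads c0=1 → after 1×micro: 3 ⇒ (c0=1, c1=0, c2=3)

c2 at macro-step 3 = 3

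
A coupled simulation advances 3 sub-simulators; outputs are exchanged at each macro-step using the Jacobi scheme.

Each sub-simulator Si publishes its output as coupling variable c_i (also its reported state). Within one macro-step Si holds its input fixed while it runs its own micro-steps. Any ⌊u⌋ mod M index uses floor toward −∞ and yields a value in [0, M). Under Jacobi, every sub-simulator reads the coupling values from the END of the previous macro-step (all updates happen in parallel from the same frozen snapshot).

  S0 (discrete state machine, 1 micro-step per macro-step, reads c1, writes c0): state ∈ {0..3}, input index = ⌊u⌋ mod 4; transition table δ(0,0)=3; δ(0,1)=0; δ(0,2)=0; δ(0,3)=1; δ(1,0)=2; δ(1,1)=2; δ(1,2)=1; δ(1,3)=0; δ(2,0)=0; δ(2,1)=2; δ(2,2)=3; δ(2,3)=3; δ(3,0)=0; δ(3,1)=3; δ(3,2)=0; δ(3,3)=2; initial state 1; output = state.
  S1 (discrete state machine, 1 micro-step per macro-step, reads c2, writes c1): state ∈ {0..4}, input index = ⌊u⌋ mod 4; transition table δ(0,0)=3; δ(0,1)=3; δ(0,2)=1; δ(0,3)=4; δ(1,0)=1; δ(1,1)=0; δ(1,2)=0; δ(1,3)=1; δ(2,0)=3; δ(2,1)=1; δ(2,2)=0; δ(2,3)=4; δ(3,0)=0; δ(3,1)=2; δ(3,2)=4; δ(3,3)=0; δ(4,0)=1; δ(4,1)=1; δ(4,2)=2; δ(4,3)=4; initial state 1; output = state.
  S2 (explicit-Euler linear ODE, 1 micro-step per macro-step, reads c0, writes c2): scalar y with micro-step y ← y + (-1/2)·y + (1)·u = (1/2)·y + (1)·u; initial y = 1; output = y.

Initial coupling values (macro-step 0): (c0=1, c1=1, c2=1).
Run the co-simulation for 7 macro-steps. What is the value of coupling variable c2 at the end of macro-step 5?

c2 at macro-step 5 = 91/32

macro 1: S0 reads c1=1 → after 1×micro: 2; S1 reads c2=1 → after 1×micro: 0; S2 reads c0=1 → after 1×micro: 3/2 ⇒ (c0=2, c1=0, c2=3/2)
macro 2: S0 reads c1=0 → after 1×micro: 0; S1 reads c2=3/2 → after 1×micro: 3; S2 reads c0=2 → after 1×micro: 11/4 ⇒ (c0=0, c1=3, c2=11/4)
macro 3: S0 reads c1=3 → after 1×micro: 1; S1 reads c2=11/4 → after 1×micro: 4; S2 reads c0=0 → after 1×micro: 11/8 ⇒ (c0=1, c1=4, c2=11/8)
macro 4: S0 reads c1=4 → after 1×micro: 2; S1 reads c2=11/8 → after 1×micro: 1; S2 reads c0=1 → after 1×micro: 27/16 ⇒ (c0=2, c1=1, c2=27/16)
macro 5: S0 reads c1=1 → after 1×micro: 2; S1 reads c2=27/16 → after 1×micro: 0; S2 reads c0=2 → after 1×micro: 91/32 ⇒ (c0=2, c1=0, c2=91/32)
macro 6: S0 reads c1=0 → after 1×micro: 0; S1 reads c2=91/32 → after 1×micro: 1; S2 reads c0=2 → after 1×micro: 219/64 ⇒ (c0=0, c1=1, c2=219/64)
macro 7: S0 reads c1=1 → after 1×micro: 0; S1 reads c2=219/64 → after 1×micro: 1; S2 reads c0=0 → after 1×micro: 219/128 ⇒ (c0=0, c1=1, c2=219/128)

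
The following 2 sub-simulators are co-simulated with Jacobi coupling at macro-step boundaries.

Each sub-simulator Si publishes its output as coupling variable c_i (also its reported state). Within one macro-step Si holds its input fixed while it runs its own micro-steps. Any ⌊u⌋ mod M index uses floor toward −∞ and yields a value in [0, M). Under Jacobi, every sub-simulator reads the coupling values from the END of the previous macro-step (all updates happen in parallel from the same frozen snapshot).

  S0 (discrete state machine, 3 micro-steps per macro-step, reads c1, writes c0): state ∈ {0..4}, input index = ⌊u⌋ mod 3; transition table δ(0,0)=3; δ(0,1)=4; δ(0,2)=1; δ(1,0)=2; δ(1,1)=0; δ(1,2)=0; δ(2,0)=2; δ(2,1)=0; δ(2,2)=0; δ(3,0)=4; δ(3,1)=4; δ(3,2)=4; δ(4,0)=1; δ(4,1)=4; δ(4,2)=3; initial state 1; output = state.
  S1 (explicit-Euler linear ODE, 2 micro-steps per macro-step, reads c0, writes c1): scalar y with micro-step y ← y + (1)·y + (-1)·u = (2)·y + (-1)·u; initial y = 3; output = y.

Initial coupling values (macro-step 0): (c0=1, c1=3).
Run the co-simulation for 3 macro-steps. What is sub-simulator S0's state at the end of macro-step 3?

macro 1: S0 reads c1=3 → after 3×micro: 2; S1 reads c0=1 → after 2×micro: 9 ⇒ (c0=2, c1=9)
macro 2: S0 reads c1=9 → after 3×micro: 2; S1 reads c0=2 → after 2×micro: 30 ⇒ (c0=2, c1=30)
macro 3: S0 reads c1=30 → after 3×micro: 2; S1 reads c0=2 → after 2×micro: 114 ⇒ (c0=2, c1=114)

S0 state at macro-step 3 = 2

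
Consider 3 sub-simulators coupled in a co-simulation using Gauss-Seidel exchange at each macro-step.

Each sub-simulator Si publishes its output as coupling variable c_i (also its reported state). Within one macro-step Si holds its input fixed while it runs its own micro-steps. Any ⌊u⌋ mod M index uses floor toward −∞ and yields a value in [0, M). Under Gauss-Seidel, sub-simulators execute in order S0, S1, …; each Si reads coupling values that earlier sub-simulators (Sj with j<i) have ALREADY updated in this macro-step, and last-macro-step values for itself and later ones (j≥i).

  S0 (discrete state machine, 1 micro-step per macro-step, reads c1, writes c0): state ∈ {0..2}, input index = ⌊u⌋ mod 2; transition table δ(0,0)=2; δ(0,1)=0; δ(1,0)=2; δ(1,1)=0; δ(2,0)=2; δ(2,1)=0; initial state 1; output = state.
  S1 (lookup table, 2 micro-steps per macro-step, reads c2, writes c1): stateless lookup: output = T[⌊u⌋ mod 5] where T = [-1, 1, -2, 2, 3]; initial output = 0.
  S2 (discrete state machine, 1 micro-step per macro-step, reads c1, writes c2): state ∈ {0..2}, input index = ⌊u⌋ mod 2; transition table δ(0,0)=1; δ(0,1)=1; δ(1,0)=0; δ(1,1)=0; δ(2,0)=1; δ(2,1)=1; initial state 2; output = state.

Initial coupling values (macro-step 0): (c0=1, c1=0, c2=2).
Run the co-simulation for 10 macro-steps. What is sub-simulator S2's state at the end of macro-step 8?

macro 1: S0 reads c1=0 → after 1×micro: 2; S1 reads c2=2 → after 2×micro: -2; S2 reads c1=-2 → after 1×micro: 1 ⇒ (c0=2, c1=-2, c2=1)
macro 2: S0 reads c1=-2 → after 1×micro: 2; S1 reads c2=1 → after 2×micro: 1; S2 reads c1=1 → after 1×micro: 0 ⇒ (c0=2, c1=1, c2=0)
macro 3: S0 reads c1=1 → after 1×micro: 0; S1 reads c2=0 → after 2×micro: -1; S2 reads c1=-1 → after 1×micro: 1 ⇒ (c0=0, c1=-1, c2=1)
macro 4: S0 reads c1=-1 → after 1×micro: 0; S1 reads c2=1 → after 2×micro: 1; S2 reads c1=1 → after 1×micro: 0 ⇒ (c0=0, c1=1, c2=0)
macro 5: S0 reads c1=1 → after 1×micro: 0; S1 reads c2=0 → after 2×micro: -1; S2 reads c1=-1 → after 1×micro: 1 ⇒ (c0=0, c1=-1, c2=1)
macro 6: S0 reads c1=-1 → after 1×micro: 0; S1 reads c2=1 → after 2×micro: 1; S2 reads c1=1 → after 1×micro: 0 ⇒ (c0=0, c1=1, c2=0)
macro 7: S0 reads c1=1 → after 1×micro: 0; S1 reads c2=0 → after 2×micro: -1; S2 reads c1=-1 → after 1×micro: 1 ⇒ (c0=0, c1=-1, c2=1)
macro 8: S0 reads c1=-1 → after 1×micro: 0; S1 reads c2=1 → after 2×micro: 1; S2 reads c1=1 → after 1×micro: 0 ⇒ (c0=0, c1=1, c2=0)
macro 9: S0 reads c1=1 → after 1×micro: 0; S1 reads c2=0 → after 2×micro: -1; S2 reads c1=-1 → after 1×micro: 1 ⇒ (c0=0, c1=-1, c2=1)
macro 10: S0 reads c1=-1 → after 1×micro: 0; S1 reads c2=1 → after 2×micro: 1; S2 reads c1=1 → after 1×micro: 0 ⇒ (c0=0, c1=1, c2=0)

S2 state at macro-step 8 = 0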